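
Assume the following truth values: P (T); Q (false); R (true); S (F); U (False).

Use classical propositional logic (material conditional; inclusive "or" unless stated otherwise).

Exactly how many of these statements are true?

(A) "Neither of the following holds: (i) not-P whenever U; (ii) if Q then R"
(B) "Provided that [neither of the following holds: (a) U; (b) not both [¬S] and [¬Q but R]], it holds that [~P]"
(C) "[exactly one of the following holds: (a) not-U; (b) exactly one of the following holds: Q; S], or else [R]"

(A): In symbols: (U → ¬P) ↓ (Q → R)

¬P = ¬T = F
U → ¬P = F → F = T
Q → R = F → T = T
(U → ¬P) ↓ (Q → R) = T ↓ T = F
So (A) is false.

(B): Parsed as (U ↓ (¬S ↑ (¬Q ∧ R))) → ¬P

¬S = ¬F = T
¬Q = ¬F = T
¬Q ∧ R = T ∧ T = T
¬S ↑ (¬Q ∧ R) = T ↑ T = F
U ↓ (¬S ↑ (¬Q ∧ R)) = F ↓ F = T
¬P = ¬T = F
(U ↓ (¬S ↑ (¬Q ∧ R))) → ¬P = T → F = F
Hence (B) is false.

(C): Formalization: (¬U ⊕ (Q ⊕ S)) ∨ R

¬U = ¬F = T
Q ⊕ S = F ⊕ F = F
¬U ⊕ (Q ⊕ S) = T ⊕ F = T
(¬U ⊕ (Q ⊕ S)) ∨ R = T ∨ T = T
So (C) is true.

True statements: 1 ((C)).

1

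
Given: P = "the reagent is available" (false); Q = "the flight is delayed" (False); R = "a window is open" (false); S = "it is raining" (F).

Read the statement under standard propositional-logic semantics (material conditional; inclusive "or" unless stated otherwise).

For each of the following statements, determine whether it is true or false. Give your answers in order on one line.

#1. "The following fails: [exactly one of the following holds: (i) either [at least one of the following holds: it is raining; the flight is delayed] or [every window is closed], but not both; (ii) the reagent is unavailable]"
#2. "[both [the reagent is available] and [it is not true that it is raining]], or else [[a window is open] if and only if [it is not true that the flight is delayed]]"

#1 T / #2 F

#1: In symbols: ¬(((S ∨ Q) ⊕ ¬R) ⊕ ¬P)

S ∨ Q = F ∨ F = F
¬R = ¬F = T
(S ∨ Q) ⊕ ¬R = F ⊕ T = T
¬P = ¬F = T
((S ∨ Q) ⊕ ¬R) ⊕ ¬P = T ⊕ T = F
¬(((S ∨ Q) ⊕ ¬R) ⊕ ¬P) = ¬F = T
Thus #1 is true.

#2: Parsed as (P ∧ ¬S) ∨ (R ↔ ¬Q)

¬S = ¬F = T
P ∧ ¬S = F ∧ T = F
¬Q = ¬F = T
R ↔ ¬Q = F ↔ T = F
(P ∧ ¬S) ∨ (R ↔ ¬Q) = F ∨ F = F
Hence #2 is false.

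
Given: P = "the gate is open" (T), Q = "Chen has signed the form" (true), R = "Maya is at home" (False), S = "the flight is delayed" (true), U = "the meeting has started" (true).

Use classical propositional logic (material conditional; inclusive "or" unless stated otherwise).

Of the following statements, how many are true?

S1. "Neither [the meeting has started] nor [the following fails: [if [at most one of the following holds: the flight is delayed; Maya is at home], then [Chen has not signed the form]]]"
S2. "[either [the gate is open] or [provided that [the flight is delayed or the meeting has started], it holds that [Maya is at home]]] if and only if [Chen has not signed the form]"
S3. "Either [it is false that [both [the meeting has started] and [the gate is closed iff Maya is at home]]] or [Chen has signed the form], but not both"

1

S1: Parsed as U ↓ ¬((S ↑ R) → ¬Q)

S ↑ R = T ↑ F = T
¬Q = ¬T = F
(S ↑ R) → ¬Q = T → F = F
¬((S ↑ R) → ¬Q) = ¬F = T
U ↓ ¬((S ↑ R) → ¬Q) = T ↓ T = F
Hence S1 is false.

S2: Formalization: (P ∨ ((S ∨ U) → R)) ↔ ¬Q

S ∨ U = T ∨ T = T
(S ∨ U) → R = T → F = F
P ∨ ((S ∨ U) → R) = T ∨ F = T
¬Q = ¬T = F
(P ∨ ((S ∨ U) → R)) ↔ ¬Q = T ↔ F = F
Hence S2 is false.

S3: In symbols: ¬(U ∧ (¬P ↔ R)) ⊕ Q

¬P = ¬T = F
¬P ↔ R = F ↔ F = T
U ∧ (¬P ↔ R) = T ∧ T = T
¬(U ∧ (¬P ↔ R)) = ¬T = F
¬(U ∧ (¬P ↔ R)) ⊕ Q = F ⊕ T = T
So S3 is true.

Count: 1.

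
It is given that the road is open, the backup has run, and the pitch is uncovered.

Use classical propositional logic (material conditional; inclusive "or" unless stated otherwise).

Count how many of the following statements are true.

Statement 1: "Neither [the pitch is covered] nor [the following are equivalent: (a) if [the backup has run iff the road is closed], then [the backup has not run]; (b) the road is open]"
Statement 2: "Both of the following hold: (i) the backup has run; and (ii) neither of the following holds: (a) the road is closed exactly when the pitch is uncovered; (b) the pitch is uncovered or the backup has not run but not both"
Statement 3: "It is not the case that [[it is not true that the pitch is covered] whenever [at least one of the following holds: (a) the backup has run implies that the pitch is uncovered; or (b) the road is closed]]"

0

Let R = "the pitch is covered" (F), Q = "the backup has run" (T), P = "the road is closed" (F).

Statement 1: In symbols: R ↓ (((Q ↔ P) → ¬Q) ↔ ¬P)

Q ↔ P = T ↔ F = F
¬Q = ¬T = F
(Q ↔ P) → ¬Q = F → F = T
¬P = ¬F = T
((Q ↔ P) → ¬Q) ↔ ¬P = T ↔ T = T
R ↓ (((Q ↔ P) → ¬Q) ↔ ¬P) = F ↓ T = F
Thus Statement 1 is false.

Statement 2: In symbols: Q ∧ ((P ↔ ¬R) ↓ (¬R ⊕ ¬Q))

¬R = ¬F = T
P ↔ ¬R = F ↔ T = F
¬R = ¬F = T
¬Q = ¬T = F
¬R ⊕ ¬Q = T ⊕ F = T
(P ↔ ¬R) ↓ (¬R ⊕ ¬Q) = F ↓ T = F
Q ∧ ((P ↔ ¬R) ↓ (¬R ⊕ ¬Q)) = T ∧ F = F
Thus Statement 2 is false.

Statement 3: This is ¬(((Q → ¬R) ∨ P) → ¬R).

¬R = ¬F = T
Q → ¬R = T → T = T
(Q → ¬R) ∨ P = T ∨ F = T
¬R = ¬F = T
((Q → ¬R) ∨ P) → ¬R = T → T = T
¬(((Q → ¬R) ∨ P) → ¬R) = ¬T = F
So Statement 3 is false.

True statements: 0 (none).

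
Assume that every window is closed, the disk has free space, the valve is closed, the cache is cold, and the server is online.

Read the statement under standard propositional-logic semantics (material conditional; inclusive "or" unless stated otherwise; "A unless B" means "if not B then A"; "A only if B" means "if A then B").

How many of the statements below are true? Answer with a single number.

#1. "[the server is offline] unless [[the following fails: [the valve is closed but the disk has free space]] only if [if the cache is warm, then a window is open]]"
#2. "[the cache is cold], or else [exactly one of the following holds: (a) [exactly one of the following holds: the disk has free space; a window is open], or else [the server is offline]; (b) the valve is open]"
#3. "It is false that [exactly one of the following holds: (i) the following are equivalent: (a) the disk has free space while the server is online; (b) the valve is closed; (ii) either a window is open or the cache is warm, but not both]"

2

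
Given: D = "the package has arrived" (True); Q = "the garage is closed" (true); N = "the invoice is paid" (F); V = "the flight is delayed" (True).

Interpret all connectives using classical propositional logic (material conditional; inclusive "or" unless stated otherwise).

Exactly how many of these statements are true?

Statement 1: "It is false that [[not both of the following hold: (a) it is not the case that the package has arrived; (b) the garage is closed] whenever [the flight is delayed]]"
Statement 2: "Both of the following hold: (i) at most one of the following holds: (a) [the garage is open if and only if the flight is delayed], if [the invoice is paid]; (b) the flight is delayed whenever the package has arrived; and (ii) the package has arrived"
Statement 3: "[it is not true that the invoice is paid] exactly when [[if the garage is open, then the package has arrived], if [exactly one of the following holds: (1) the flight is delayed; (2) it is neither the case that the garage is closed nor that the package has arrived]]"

Statement 1: This is ~(V -> (~D nand Q)).

~D = ~T = F
~D nand Q = F nand T = T
V -> (~D nand Q) = T -> T = T
~(V -> (~D nand Q)) = ~T = F
Thus Statement 1 is false.

Statement 2: In symbols: ((N -> (~Q <-> V)) nand (D -> V)) & D

~Q = ~T = F
~Q <-> V = F <-> T = F
N -> (~Q <-> V) = F -> F = T
D -> V = T -> T = T
(N -> (~Q <-> V)) nand (D -> V) = T nand T = F
((N -> (~Q <-> V)) nand (D -> V)) & D = F & T = F
So Statement 2 is false.

Statement 3: Formalization: ~N <-> ((V xor (Q nor D)) -> (~Q -> D))

~N = ~F = T
Q nor D = T nor T = F
V xor (Q nor D) = T xor F = T
~Q = ~T = F
~Q -> D = F -> T = T
(V xor (Q nor D)) -> (~Q -> D) = T -> T = T
~N <-> ((V xor (Q nor D)) -> (~Q -> D)) = T <-> T = T
Thus Statement 3 is true.

True statements: 1 (Statement 3).

1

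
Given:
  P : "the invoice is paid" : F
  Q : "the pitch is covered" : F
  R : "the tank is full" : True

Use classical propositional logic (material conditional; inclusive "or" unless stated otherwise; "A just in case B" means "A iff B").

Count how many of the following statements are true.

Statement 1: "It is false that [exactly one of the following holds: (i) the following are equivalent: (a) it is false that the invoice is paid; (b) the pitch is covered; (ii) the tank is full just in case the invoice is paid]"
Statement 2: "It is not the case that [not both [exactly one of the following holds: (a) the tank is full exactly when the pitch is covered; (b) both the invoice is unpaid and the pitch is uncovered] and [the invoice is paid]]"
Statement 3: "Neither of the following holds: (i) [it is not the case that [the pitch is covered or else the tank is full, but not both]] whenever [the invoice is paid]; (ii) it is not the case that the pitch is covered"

1

Statement 1: This is ~((~P <-> Q) xor (R <-> P)).

~P = ~F = T
~P <-> Q = T <-> F = F
R <-> P = T <-> F = F
(~P <-> Q) xor (R <-> P) = F xor F = F
~((~P <-> Q) xor (R <-> P)) = ~F = T
Hence Statement 1 is true.

Statement 2: This is ~(((R <-> Q) xor (~P & ~Q)) nand P).

R <-> Q = T <-> F = F
~P = ~F = T
~Q = ~F = T
~P & ~Q = T & T = T
(R <-> Q) xor (~P & ~Q) = F xor T = T
((R <-> Q) xor (~P & ~Q)) nand P = T nand F = T
~(((R <-> Q) xor (~P & ~Q)) nand P) = ~T = F
Thus Statement 2 is false.

Statement 3: Parsed as (P -> ~(Q xor R)) nor ~Q

Q xor R = F xor T = T
~(Q xor R) = ~T = F
P -> ~(Q xor R) = F -> F = T
~Q = ~F = T
(P -> ~(Q xor R)) nor ~Q = T nor T = F
Hence Statement 3 is false.

1 of the 3 statements is true.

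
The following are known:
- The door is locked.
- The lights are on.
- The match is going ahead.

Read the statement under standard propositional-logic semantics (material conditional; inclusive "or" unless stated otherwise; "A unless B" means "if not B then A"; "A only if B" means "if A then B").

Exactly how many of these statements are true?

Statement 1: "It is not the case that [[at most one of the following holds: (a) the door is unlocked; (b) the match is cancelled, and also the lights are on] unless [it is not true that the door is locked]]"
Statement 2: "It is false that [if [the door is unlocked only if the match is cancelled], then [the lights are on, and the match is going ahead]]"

0

Let H = "the door is locked" (True), V = "the match is cancelled" (False), U = "the lights are on" (True).

Statement 1: In symbols: not ((not H nand (V and U)) or not H)

not H = not True = False
V and U = False and True = False
not H nand (V and U) = False nand False = True
not H = not True = False
(not H nand (V and U)) or not H = True or False = True
not ((not H nand (V and U)) or not H) = not True = False
So Statement 1 is false.

Statement 2: Parsed as not ((not H -> V) -> (U and not V))

not H = not True = False
not H -> V = False -> False = True
not V = not False = True
U and not V = True and True = True
(not H -> V) -> (U and not V) = True -> True = True
not ((not H -> V) -> (U and not V)) = not True = False
Thus Statement 2 is false.

True statements: 0 (none).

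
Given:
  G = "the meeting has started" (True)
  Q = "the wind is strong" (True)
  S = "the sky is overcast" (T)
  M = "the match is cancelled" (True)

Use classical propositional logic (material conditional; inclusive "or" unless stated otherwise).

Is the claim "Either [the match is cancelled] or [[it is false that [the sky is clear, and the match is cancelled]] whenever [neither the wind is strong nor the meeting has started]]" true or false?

Values: M=T, Q=T, G=T, S=T.
This is M ∨ ((Q ↓ G) → ¬(¬S ∧ M)).

Q ↓ G = T ↓ T = F
¬S = ¬T = F
¬S ∧ M = F ∧ T = F
¬(¬S ∧ M) = ¬F = T
(Q ↓ G) → ¬(¬S ∧ M) = F → T = T
M ∨ ((Q ↓ G) → ¬(¬S ∧ M)) = T ∨ T = T

True.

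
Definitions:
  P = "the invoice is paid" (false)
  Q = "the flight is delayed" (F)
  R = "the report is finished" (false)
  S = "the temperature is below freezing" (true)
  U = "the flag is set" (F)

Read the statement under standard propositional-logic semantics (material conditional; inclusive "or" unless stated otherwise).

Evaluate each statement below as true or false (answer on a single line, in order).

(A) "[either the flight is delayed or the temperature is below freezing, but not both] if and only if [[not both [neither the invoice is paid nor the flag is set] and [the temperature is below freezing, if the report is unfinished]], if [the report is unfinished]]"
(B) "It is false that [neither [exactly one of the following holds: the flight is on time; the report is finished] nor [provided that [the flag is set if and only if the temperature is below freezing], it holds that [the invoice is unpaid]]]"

(A) F; (B) T

(A): Formalization: (Q xor S) iff (not R -> ((P nor U) nand (not R -> S)))

Q xor S = False xor True = True
not R = not False = True
P nor U = False nor False = True
not R = not False = True
not R -> S = True -> True = True
(P nor U) nand (not R -> S) = True nand True = False
not R -> ((P nor U) nand (not R -> S)) = True -> False = False
(Q xor S) iff (not R -> ((P nor U) nand (not R -> S))) = True iff False = False
Thus (A) is false.

(B): Parsed as not ((not Q xor R) nor ((U iff S) -> not P))

not Q = not False = True
not Q xor R = True xor False = True
U iff S = False iff True = False
not P = not False = True
(U iff S) -> not P = False -> True = True
(not Q xor R) nor ((U iff S) -> not P) = True nor True = False
not ((not Q xor R) nor ((U iff S) -> not P)) = not False = True
Hence (B) is true.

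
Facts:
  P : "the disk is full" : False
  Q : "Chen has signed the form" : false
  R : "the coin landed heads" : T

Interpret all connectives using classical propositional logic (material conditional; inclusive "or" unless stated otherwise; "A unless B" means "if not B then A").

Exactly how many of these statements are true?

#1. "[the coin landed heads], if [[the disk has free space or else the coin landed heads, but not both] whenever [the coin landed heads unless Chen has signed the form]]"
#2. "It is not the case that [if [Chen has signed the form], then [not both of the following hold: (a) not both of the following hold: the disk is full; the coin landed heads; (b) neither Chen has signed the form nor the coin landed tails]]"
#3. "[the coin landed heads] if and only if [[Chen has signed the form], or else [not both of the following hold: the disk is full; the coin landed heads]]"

2

#1: Formalization: ((R or Q) -> (not P xor R)) -> R

R or Q = True or False = True
not P = not False = True
not P xor R = True xor True = False
(R or Q) -> (not P xor R) = True -> False = False
((R or Q) -> (not P xor R)) -> R = False -> True = True
Thus #1 is true.

#2: This is not (Q -> ((P nand R) nand (Q nor not R))).

P nand R = False nand True = True
not R = not True = False
Q nor not R = False nor False = True
(P nand R) nand (Q nor not R) = True nand True = False
Q -> ((P nand R) nand (Q nor not R)) = False -> False = True
not (Q -> ((P nand R) nand (Q nor not R))) = not True = False
Hence #2 is false.

#3: Parsed as R iff (Q or (P nand R))

P nand R = False nand True = True
Q or (P nand R) = False or True = True
R iff (Q or (P nand R)) = True iff True = True
So #3 is true.

2 of the 3 statements are true (#1, #3).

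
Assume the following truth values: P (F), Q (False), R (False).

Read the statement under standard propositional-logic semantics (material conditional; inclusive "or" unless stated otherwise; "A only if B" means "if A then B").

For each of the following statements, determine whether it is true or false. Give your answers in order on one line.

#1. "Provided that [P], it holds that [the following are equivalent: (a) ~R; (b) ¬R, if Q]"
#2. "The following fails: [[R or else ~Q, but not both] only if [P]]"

#1: Formalization: P -> (~R <-> (Q -> ~R))

~R = ~F = T
~R = ~F = T
Q -> ~R = F -> T = T
~R <-> (Q -> ~R) = T <-> T = T
P -> (~R <-> (Q -> ~R)) = F -> T = T
So #1 is true.

#2: Parsed as ~((R xor ~Q) -> P)

~Q = ~F = T
R xor ~Q = F xor T = T
(R xor ~Q) -> P = T -> F = F
~((R xor ~Q) -> P) = ~F = T
So #2 is true.

#1 true / #2 true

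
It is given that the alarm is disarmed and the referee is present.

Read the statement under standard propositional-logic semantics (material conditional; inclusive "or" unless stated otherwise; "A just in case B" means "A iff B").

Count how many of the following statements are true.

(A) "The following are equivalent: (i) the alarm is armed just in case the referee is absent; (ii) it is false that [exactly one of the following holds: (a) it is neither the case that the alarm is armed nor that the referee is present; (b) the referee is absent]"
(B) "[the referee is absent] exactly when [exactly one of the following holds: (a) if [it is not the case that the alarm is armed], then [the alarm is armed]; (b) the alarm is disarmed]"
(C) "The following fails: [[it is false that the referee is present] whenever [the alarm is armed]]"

Let D = "the alarm is armed" (F), V = "the referee is present" (T).

(A): Parsed as (D ↔ ¬V) ↔ ¬((D ↓ V) ⊕ ¬V)

¬V = ¬T = F
D ↔ ¬V = F ↔ F = T
D ↓ V = F ↓ T = F
¬V = ¬T = F
(D ↓ V) ⊕ ¬V = F ⊕ F = F
¬((D ↓ V) ⊕ ¬V) = ¬F = T
(D ↔ ¬V) ↔ ¬((D ↓ V) ⊕ ¬V) = T ↔ T = T
So (A) is true.

(B): Parsed as ¬V ↔ ((¬D → D) ⊕ ¬D)

¬V = ¬T = F
¬D = ¬F = T
¬D → D = T → F = F
¬D = ¬F = T
(¬D → D) ⊕ ¬D = F ⊕ T = T
¬V ↔ ((¬D → D) ⊕ ¬D) = F ↔ T = F
Thus (B) is false.

(C): Parsed as ¬(D → ¬V)

¬V = ¬T = F
D → ¬V = F → F = T
¬(D → ¬V) = ¬T = F
Thus (C) is false.

1 of the 3 statements is true ((A)).

1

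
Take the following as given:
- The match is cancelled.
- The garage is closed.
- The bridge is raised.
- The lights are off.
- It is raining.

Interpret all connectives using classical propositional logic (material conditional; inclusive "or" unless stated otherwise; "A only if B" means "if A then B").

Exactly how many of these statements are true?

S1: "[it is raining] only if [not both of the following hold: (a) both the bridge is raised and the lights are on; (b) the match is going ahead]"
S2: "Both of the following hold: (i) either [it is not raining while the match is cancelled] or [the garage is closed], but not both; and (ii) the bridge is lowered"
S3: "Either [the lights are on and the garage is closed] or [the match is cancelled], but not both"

2

Let U = "it is raining" (T), R = "the bridge is raised" (T), S = "the lights are on" (F), P = "the match is cancelled" (T), Q = "the garage is closed" (T).

S1: In symbols: U → ((R ∧ S) ↑ ¬P)

R ∧ S = T ∧ F = F
¬P = ¬T = F
(R ∧ S) ↑ ¬P = F ↑ F = T
U → ((R ∧ S) ↑ ¬P) = T → T = T
So S1 is true.

S2: In symbols: ((¬U ∧ P) ⊕ Q) ∧ ¬R

¬U = ¬T = F
¬U ∧ P = F ∧ T = F
(¬U ∧ P) ⊕ Q = F ⊕ T = T
¬R = ¬T = F
((¬U ∧ P) ⊕ Q) ∧ ¬R = T ∧ F = F
So S2 is false.

S3: Parsed as (S ∧ Q) ⊕ P

S ∧ Q = F ∧ T = F
(S ∧ Q) ⊕ P = F ⊕ T = T
Hence S3 is true.

Count: 2.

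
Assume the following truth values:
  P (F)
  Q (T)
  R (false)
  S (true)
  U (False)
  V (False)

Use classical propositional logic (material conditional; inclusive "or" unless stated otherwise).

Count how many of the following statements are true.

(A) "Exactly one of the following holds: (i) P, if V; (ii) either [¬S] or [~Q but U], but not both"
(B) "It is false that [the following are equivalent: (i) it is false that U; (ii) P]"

2

(A): Formalization: (V -> P) xor (not S xor (not Q and U))

V -> P = False -> False = True
not S = not True = False
not Q = not True = False
not Q and U = False and False = False
not S xor (not Q and U) = False xor False = False
(V -> P) xor (not S xor (not Q and U)) = True xor False = True
So (A) is true.

(B): This is not (not U iff P).

not U = not False = True
not U iff P = True iff False = False
not (not U iff P) = not False = True
Thus (B) is true.

2 of the 2 statements are true ((A), (B)).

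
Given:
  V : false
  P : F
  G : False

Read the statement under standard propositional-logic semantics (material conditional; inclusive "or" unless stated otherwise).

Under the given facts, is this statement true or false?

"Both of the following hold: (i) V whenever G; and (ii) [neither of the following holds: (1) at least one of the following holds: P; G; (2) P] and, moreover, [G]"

Parsed as (G -> V) and (((P or G) nor P) and G)

G -> V = False -> False = True
P or G = False or False = False
(P or G) nor P = False nor False = True
((P or G) nor P) and G = True and False = False
(G -> V) and (((P or G) nor P) and G) = True and False = False

false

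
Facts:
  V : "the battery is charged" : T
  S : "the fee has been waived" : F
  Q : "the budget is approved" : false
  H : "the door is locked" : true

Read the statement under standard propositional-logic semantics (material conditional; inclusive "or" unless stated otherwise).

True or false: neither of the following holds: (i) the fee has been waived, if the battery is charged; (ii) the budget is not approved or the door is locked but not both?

True.

Values: V=T, S=F, Q=F, H=T.
Parsed as (V → S) ↓ (¬Q ⊕ H)

V → S = T → F = F
¬Q = ¬F = T
¬Q ⊕ H = T ⊕ T = F
(V → S) ↓ (¬Q ⊕ H) = F ↓ F = T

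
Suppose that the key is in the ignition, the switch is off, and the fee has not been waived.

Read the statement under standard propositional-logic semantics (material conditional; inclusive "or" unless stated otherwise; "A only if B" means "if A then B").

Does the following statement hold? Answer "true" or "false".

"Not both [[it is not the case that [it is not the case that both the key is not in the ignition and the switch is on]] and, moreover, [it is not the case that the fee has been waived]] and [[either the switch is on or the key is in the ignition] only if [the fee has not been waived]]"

true

Let P = "the key is in the ignition" (T), Q = "the switch is on" (F), R = "the fee has been waived" (F).
This is (~(~P nand Q) & ~R) nand ((Q | P) -> ~R).

~P = ~T = F
~P nand Q = F nand F = T
~(~P nand Q) = ~T = F
~R = ~F = T
~(~P nand Q) & ~R = F & T = F
Q | P = F | T = T
~R = ~F = T
(Q | P) -> ~R = T -> T = T
(~(~P nand Q) & ~R) nand ((Q | P) -> ~R) = F nand T = T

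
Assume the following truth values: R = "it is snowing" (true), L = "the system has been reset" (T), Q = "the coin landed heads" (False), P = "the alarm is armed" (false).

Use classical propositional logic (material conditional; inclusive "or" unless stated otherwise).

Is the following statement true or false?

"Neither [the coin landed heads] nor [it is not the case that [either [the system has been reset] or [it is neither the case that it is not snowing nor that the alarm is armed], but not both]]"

Parsed as Q nor not (L xor (not R nor P))

not R = not True = False
not R nor P = False nor False = True
L xor (not R nor P) = True xor True = False
not (L xor (not R nor P)) = not False = True
Q nor not (L xor (not R nor P)) = False nor True = False

false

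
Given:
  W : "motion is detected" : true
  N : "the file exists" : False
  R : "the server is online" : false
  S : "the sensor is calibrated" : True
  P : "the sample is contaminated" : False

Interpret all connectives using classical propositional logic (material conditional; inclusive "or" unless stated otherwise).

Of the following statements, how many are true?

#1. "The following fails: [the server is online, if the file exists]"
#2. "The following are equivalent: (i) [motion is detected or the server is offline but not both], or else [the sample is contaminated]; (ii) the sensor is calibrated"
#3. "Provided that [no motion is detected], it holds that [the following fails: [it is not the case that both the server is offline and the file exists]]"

#1: This is not (N -> R).

N -> R = False -> False = True
not (N -> R) = not True = False
Hence #1 is false.

#2: Parsed as ((W xor not R) or P) iff S

not R = not False = True
W xor not R = True xor True = False
(W xor not R) or P = False or False = False
((W xor not R) or P) iff S = False iff True = False
Hence #2 is false.

#3: This is not W -> not (not R nand N).

not W = not True = False
not R = not False = True
not R nand N = True nand False = True
not (not R nand N) = not True = False
not W -> not (not R nand N) = False -> False = True
Hence #3 is true.

Count: 1.

1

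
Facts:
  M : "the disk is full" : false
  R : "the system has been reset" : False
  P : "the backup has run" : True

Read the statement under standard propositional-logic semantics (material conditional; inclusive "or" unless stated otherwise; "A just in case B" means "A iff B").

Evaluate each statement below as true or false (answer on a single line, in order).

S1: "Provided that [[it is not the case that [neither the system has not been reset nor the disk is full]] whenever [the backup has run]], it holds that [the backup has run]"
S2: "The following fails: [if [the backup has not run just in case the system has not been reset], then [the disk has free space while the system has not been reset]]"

S1 true / S2 false

S1: Formalization: (P → ¬(¬R ↓ M)) → P

¬R = ¬F = T
¬R ↓ M = T ↓ F = F
¬(¬R ↓ M) = ¬F = T
P → ¬(¬R ↓ M) = T → T = T
(P → ¬(¬R ↓ M)) → P = T → T = T
Thus S1 is true.

S2: Parsed as ¬((¬P ↔ ¬R) → (¬M ∧ ¬R))

¬P = ¬T = F
¬R = ¬F = T
¬P ↔ ¬R = F ↔ T = F
¬M = ¬F = T
¬R = ¬F = T
¬M ∧ ¬R = T ∧ T = T
(¬P ↔ ¬R) → (¬M ∧ ¬R) = F → T = T
¬((¬P ↔ ¬R) → (¬M ∧ ¬R)) = ¬T = F
So S2 is false.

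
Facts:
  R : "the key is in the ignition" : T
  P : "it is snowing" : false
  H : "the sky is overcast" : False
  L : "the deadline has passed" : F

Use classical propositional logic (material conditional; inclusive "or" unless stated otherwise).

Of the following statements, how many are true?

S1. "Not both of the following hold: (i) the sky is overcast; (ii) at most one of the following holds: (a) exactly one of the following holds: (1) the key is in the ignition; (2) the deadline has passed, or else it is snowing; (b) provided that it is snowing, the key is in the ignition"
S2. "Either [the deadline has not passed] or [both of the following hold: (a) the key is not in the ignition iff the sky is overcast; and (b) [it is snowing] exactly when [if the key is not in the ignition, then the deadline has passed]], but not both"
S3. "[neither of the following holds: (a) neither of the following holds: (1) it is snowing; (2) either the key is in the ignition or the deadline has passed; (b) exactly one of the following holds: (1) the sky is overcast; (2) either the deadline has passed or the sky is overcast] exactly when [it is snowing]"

2

S1: Formalization: H ↑ ((R ⊕ (L ∨ P)) ↑ (P → R))

L ∨ P = F ∨ F = F
R ⊕ (L ∨ P) = T ⊕ F = T
P → R = F → T = T
(R ⊕ (L ∨ P)) ↑ (P → R) = T ↑ T = F
H ↑ ((R ⊕ (L ∨ P)) ↑ (P → R)) = F ↑ F = T
So S1 is true.

S2: Formalization: ¬L ⊕ ((¬R ↔ H) ∧ (P ↔ (¬R → L)))

¬L = ¬F = T
¬R = ¬T = F
¬R ↔ H = F ↔ F = T
¬R = ¬T = F
¬R → L = F → F = T
P ↔ (¬R → L) = F ↔ T = F
(¬R ↔ H) ∧ (P ↔ (¬R → L)) = T ∧ F = F
¬L ⊕ ((¬R ↔ H) ∧ (P ↔ (¬R → L))) = T ⊕ F = T
So S2 is true.

S3: In symbols: ((P ↓ (R ∨ L)) ↓ (H ⊕ (L ∨ H))) ↔ P

R ∨ L = T ∨ F = T
P ↓ (R ∨ L) = F ↓ T = F
L ∨ H = F ∨ F = F
H ⊕ (L ∨ H) = F ⊕ F = F
(P ↓ (R ∨ L)) ↓ (H ⊕ (L ∨ H)) = F ↓ F = T
((P ↓ (R ∨ L)) ↓ (H ⊕ (L ∨ H))) ↔ P = T ↔ F = F
So S3 is false.

Count: 2.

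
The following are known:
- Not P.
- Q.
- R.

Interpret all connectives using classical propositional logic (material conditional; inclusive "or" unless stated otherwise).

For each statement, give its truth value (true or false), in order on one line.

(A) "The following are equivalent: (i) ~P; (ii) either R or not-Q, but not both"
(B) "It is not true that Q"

(A) true, (B) false

(A): Formalization: ¬P ↔ (R ⊕ ¬Q)

¬P = ¬F = T
¬Q = ¬T = F
R ⊕ ¬Q = T ⊕ F = T
¬P ↔ (R ⊕ ¬Q) = T ↔ T = T
Hence (A) is true.

(B): In symbols: ¬Q

¬Q = ¬T = F
Hence (B) is false.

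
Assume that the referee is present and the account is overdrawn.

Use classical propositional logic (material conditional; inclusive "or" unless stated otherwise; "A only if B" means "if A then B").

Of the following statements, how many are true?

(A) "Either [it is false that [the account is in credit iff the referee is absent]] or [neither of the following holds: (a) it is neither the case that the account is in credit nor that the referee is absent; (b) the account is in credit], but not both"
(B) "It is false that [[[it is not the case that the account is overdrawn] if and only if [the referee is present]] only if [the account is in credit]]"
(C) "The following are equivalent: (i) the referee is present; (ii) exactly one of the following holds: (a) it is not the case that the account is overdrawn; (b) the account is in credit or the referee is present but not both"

1

Let N = "the account is overdrawn" (True), K = "the referee is present" (True).

(A): Parsed as not (not N iff not K) xor ((not N nor not K) nor not N)

not N = not True = False
not K = not True = False
not N iff not K = False iff False = True
not (not N iff not K) = not True = False
not N = not True = False
not K = not True = False
not N nor not K = False nor False = True
not N = not True = False
(not N nor not K) nor not N = True nor False = False
not (not N iff not K) xor ((not N nor not K) nor not N) = False xor False = False
Hence (A) is false.

(B): This is not ((not N iff K) -> not N).

not N = not True = False
not N iff K = False iff True = False
not N = not True = False
(not N iff K) -> not N = False -> False = True
not ((not N iff K) -> not N) = not True = False
Thus (B) is false.

(C): In symbols: K iff (not N xor (not N xor K))

not N = not True = False
not N = not True = False
not N xor K = False xor True = True
not N xor (not N xor K) = False xor True = True
K iff (not N xor (not N xor K)) = True iff True = True
So (C) is true.

True statements: 1.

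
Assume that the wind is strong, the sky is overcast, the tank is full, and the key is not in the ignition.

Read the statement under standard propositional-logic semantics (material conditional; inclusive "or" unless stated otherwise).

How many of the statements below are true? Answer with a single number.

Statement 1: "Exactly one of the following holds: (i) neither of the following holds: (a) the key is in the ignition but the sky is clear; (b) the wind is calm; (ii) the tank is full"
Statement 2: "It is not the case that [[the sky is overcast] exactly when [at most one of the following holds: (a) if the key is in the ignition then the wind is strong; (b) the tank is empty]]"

Let P = "the key is in the ignition" (F), M = "the sky is overcast" (T), L = "the wind is strong" (T), G = "the tank is full" (T).

Statement 1: This is ((P & ~M) nor ~L) xor G.

~M = ~T = F
P & ~M = F & F = F
~L = ~T = F
(P & ~M) nor ~L = F nor F = T
((P & ~M) nor ~L) xor G = T xor T = F
Thus Statement 1 is false.

Statement 2: Formalization: ~(M <-> ((P -> L) nand ~G))

P -> L = F -> T = T
~G = ~T = F
(P -> L) nand ~G = T nand F = T
M <-> ((P -> L) nand ~G) = T <-> T = T
~(M <-> ((P -> L) nand ~G)) = ~T = F
So Statement 2 is false.

Count: 0.

0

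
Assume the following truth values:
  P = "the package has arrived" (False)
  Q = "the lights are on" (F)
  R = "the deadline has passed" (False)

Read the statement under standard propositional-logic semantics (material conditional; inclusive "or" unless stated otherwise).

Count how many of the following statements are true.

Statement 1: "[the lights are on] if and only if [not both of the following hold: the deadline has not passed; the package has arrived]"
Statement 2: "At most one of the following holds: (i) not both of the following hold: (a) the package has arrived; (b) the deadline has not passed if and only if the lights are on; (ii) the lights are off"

Statement 1: Formalization: Q <-> (~R nand P)

~R = ~F = T
~R nand P = T nand F = T
Q <-> (~R nand P) = F <-> T = F
Hence Statement 1 is false.

Statement 2: Formalization: (P nand (~R <-> Q)) nand ~Q

~R = ~F = T
~R <-> Q = T <-> F = F
P nand (~R <-> Q) = F nand F = T
~Q = ~F = T
(P nand (~R <-> Q)) nand ~Q = T nand T = F
Thus Statement 2 is false.

True statements: 0 (none).

0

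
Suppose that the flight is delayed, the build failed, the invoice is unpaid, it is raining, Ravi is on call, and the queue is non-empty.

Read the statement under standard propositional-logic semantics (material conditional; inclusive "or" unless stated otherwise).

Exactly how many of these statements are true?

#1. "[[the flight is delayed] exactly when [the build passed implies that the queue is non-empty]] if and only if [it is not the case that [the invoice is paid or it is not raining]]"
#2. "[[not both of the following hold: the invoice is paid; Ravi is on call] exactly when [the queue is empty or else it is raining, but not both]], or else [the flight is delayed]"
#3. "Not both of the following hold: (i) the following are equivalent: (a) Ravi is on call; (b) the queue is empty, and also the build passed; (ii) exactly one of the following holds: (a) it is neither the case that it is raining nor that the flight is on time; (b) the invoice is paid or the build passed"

3

Let S = "the flight is delayed" (True), H = "the build passed" (False), U = "the queue is empty" (False), M = "the invoice is paid" (False), N = "it is raining" (True), W = "Ravi is on call" (True).

#1: Parsed as (S iff (H -> not U)) iff not (M or not N)

not U = not False = True
H -> not U = False -> True = True
S iff (H -> not U) = True iff True = True
not N = not True = False
M or not N = False or False = False
not (M or not N) = not False = True
(S iff (H -> not U)) iff not (M or not N) = True iff True = True
So #1 is true.

#2: This is ((M nand W) iff (U xor N)) or S.

M nand W = False nand True = True
U xor N = False xor True = True
(M nand W) iff (U xor N) = True iff True = True
((M nand W) iff (U xor N)) or S = True or True = True
Hence #2 is true.

#3: Parsed as (W iff (U and H)) nand ((N nor not S) xor (M or H))

U and H = False and False = False
W iff (U and H) = True iff False = False
not S = not True = False
N nor not S = True nor False = False
M or H = False or False = False
(N nor not S) xor (M or H) = False xor False = False
(W iff (U and H)) nand ((N nor not S) xor (M or H)) = False nand False = True
Thus #3 is true.

Count: 3.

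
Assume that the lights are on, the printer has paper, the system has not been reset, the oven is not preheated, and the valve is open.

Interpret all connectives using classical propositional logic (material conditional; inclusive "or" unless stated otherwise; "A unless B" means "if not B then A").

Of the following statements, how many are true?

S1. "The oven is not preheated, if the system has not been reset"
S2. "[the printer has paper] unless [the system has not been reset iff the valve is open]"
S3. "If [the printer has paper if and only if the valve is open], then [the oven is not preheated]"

Let R = "the system has been reset" (F), S = "the oven is preheated" (F), Q = "the printer has paper" (T), U = "the valve is open" (T).

S1: Formalization: ¬R → ¬S

¬R = ¬F = T
¬S = ¬F = T
¬R → ¬S = T → T = T
So S1 is true.

S2: Formalization: Q ∨ (¬R ↔ U)

¬R = ¬F = T
¬R ↔ U = T ↔ T = T
Q ∨ (¬R ↔ U) = T ∨ T = T
Hence S2 is true.

S3: Formalization: (Q ↔ U) → ¬S

Q ↔ U = T ↔ T = T
¬S = ¬F = T
(Q ↔ U) → ¬S = T → T = T
Hence S3 is true.

3 of the 3 statements are true.

3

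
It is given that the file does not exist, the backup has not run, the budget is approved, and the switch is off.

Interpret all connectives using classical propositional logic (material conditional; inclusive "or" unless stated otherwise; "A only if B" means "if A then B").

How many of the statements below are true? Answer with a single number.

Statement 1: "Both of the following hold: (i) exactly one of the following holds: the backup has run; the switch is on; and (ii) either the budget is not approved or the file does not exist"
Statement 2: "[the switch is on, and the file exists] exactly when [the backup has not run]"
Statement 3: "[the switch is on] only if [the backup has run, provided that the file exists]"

1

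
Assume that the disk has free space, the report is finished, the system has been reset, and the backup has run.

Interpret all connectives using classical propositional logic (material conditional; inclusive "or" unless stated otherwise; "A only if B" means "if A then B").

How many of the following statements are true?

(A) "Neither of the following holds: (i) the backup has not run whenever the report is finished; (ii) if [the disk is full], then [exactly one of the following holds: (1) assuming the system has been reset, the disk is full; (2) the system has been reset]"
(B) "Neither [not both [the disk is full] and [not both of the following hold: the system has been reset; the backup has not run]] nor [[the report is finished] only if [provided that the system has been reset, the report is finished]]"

0

Let P = "the report is finished" (T), L = "the backup has run" (T), V = "the disk is full" (F), N = "the system has been reset" (T).

(A): Formalization: (P -> ~L) nor (V -> ((N -> V) xor N))

~L = ~T = F
P -> ~L = T -> F = F
N -> V = T -> F = F
(N -> V) xor N = F xor T = T
V -> ((N -> V) xor N) = F -> T = T
(P -> ~L) nor (V -> ((N -> V) xor N)) = F nor T = F
Hence (A) is false.

(B): This is (V nand (N nand ~L)) nor (P -> (N -> P)).

~L = ~T = F
N nand ~L = T nand F = T
V nand (N nand ~L) = F nand T = T
N -> P = T -> T = T
P -> (N -> P) = T -> T = T
(V nand (N nand ~L)) nor (P -> (N -> P)) = T nor T = F
So (B) is false.

True statements: 0 (none).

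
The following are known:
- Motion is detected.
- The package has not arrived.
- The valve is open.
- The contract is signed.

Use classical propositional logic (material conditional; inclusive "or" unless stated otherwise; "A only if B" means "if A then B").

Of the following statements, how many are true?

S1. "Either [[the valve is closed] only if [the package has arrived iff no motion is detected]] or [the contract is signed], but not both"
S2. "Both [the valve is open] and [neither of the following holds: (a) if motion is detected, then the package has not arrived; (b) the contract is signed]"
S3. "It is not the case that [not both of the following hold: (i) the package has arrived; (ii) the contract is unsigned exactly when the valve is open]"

0

Let R = "the valve is open" (T), W = "the package has arrived" (F), P = "motion is detected" (T), H = "the contract is signed" (T).

S1: Parsed as (~R -> (W <-> ~P)) xor H

~R = ~T = F
~P = ~T = F
W <-> ~P = F <-> F = T
~R -> (W <-> ~P) = F -> T = T
(~R -> (W <-> ~P)) xor H = T xor T = F
So S1 is false.

S2: In symbols: R & ((P -> ~W) nor H)

~W = ~F = T
P -> ~W = T -> T = T
(P -> ~W) nor H = T nor T = F
R & ((P -> ~W) nor H) = T & F = F
Hence S2 is false.

S3: Formalization: ~(W nand (~H <-> R))

~H = ~T = F
~H <-> R = F <-> T = F
W nand (~H <-> R) = F nand F = T
~(W nand (~H <-> R)) = ~T = F
Thus S3 is false.

0 of the 3 statements are true (none).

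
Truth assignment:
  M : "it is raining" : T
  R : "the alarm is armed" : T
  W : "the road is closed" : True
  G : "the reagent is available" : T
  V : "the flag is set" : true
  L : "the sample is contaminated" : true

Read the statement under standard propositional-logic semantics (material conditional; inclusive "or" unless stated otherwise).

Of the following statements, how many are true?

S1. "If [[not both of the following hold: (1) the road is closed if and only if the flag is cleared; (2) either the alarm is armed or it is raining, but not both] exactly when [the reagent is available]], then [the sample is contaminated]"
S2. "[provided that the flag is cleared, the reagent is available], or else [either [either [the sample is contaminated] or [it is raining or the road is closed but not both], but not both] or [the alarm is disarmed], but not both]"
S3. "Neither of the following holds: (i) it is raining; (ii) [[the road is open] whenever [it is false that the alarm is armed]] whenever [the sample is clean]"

S1: Parsed as (((W <-> ~V) nand (R xor M)) <-> G) -> L

~V = ~T = F
W <-> ~V = T <-> F = F
R xor M = T xor T = F
(W <-> ~V) nand (R xor M) = F nand F = T
((W <-> ~V) nand (R xor M)) <-> G = T <-> T = T
(((W <-> ~V) nand (R xor M)) <-> G) -> L = T -> T = T
Hence S1 is true.

S2: In symbols: (~V -> G) | ((L xor (M xor W)) xor ~R)

~V = ~T = F
~V -> G = F -> T = T
M xor W = T xor T = F
L xor (M xor W) = T xor F = T
~R = ~T = F
(L xor (M xor W)) xor ~R = T xor F = T
(~V -> G) | ((L xor (M xor W)) xor ~R) = T | T = T
Hence S2 is true.

S3: In symbols: M nor (~L -> (~R -> ~W))

~L = ~T = F
~R = ~T = F
~W = ~T = F
~R -> ~W = F -> F = T
~L -> (~R -> ~W) = F -> T = T
M nor (~L -> (~R -> ~W)) = T nor T = F
So S3 is false.

Count: 2.

2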